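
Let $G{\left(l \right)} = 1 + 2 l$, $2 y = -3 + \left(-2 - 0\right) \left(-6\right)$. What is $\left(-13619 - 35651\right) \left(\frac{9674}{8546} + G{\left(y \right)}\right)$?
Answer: $- \frac{2343626090}{4273} \approx -5.4847 \cdot 10^{5}$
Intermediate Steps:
$y = \frac{9}{2}$ ($y = \frac{-3 + \left(-2 - 0\right) \left(-6\right)}{2} = \frac{-3 + \left(-2 + 0\right) \left(-6\right)}{2} = \frac{-3 - -12}{2} = \frac{-3 + 12}{2} = \frac{1}{2} \cdot 9 = \frac{9}{2} \approx 4.5$)
$\left(-13619 - 35651\right) \left(\frac{9674}{8546} + G{\left(y \right)}\right) = \left(-13619 - 35651\right) \left(\frac{9674}{8546} + \left(1 + 2 \cdot \frac{9}{2}\right)\right) = - 49270 \left(9674 \cdot \frac{1}{8546} + \left(1 + 9\right)\right) = - 49270 \left(\frac{4837}{4273} + 10\right) = \left(-49270\right) \frac{47567}{4273} = - \frac{2343626090}{4273}$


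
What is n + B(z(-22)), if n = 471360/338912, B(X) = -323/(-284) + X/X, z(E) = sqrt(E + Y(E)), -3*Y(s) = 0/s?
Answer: 10612057/3007844 ≈ 3.5281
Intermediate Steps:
Y(s) = 0 (Y(s) = -0/s = -1/3*0 = 0)
z(E) = sqrt(E) (z(E) = sqrt(E + 0) = sqrt(E))
B(X) = 607/284 (B(X) = -323*(-1/284) + 1 = 323/284 + 1 = 607/284)
n = 14730/10591 (n = 471360*(1/338912) = 14730/10591 ≈ 1.3908)
n + B(z(-22)) = 14730/10591 + 607/284 = 10612057/3007844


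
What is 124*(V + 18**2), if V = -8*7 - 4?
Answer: 32736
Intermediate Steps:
V = -60 (V = -56 - 4 = -60)
124*(V + 18**2) = 124*(-60 + 18**2) = 124*(-60 + 324) = 124*264 = 32736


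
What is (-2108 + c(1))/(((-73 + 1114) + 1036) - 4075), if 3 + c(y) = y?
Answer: 1055/999 ≈ 1.0561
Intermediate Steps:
c(y) = -3 + y
(-2108 + c(1))/(((-73 + 1114) + 1036) - 4075) = (-2108 + (-3 + 1))/(((-73 + 1114) + 1036) - 4075) = (-2108 - 2)/((1041 + 1036) - 4075) = -2110/(2077 - 4075) = -2110/(-1998) = -2110*(-1/1998) = 1055/999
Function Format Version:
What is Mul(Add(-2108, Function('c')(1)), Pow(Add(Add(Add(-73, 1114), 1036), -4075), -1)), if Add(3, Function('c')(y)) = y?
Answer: Rational(1055, 999) ≈ 1.0561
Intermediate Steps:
Function('c')(y) = Add(-3, y)
Mul(Add(-2108, Function('c')(1)), Pow(Add(Add(Add(-73, 1114), 1036), -4075), -1)) = Mul(Add(-2108, Add(-3, 1)), Pow(Add(Add(Add(-73, 1114), 1036), -4075), -1)) = Mul(Add(-2108, -2), Pow(Add(Add(1041, 1036), -4075), -1)) = Mul(-2110, Pow(Add(2077, -4075), -1)) = Mul(-2110, Pow(-1998, -1)) = Mul(-2110, Rational(-1, 1998)) = Rational(1055, 999)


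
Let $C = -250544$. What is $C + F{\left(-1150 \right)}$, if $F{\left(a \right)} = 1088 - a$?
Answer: $-248306$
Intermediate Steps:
$C + F{\left(-1150 \right)} = -250544 + \left(1088 - -1150\right) = -250544 + \left(1088 + 1150\right) = -250544 + 2238 = -248306$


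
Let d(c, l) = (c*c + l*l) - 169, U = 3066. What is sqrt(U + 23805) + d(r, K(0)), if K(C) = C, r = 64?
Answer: 3927 + 13*sqrt(159) ≈ 4090.9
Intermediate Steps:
d(c, l) = -169 + c**2 + l**2 (d(c, l) = (c**2 + l**2) - 169 = -169 + c**2 + l**2)
sqrt(U + 23805) + d(r, K(0)) = sqrt(3066 + 23805) + (-169 + 64**2 + 0**2) = sqrt(26871) + (-169 + 4096 + 0) = 13*sqrt(159) + 3927 = 3927 + 13*sqrt(159)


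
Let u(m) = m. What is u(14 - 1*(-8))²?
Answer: 484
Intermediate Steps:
u(14 - 1*(-8))² = (14 - 1*(-8))² = (14 + 8)² = 22² = 484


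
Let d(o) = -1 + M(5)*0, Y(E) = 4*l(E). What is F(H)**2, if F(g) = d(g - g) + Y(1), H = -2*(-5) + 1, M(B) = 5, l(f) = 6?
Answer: 529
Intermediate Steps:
Y(E) = 24 (Y(E) = 4*6 = 24)
d(o) = -1 (d(o) = -1 + 5*0 = -1 + 0 = -1)
H = 11 (H = 10 + 1 = 11)
F(g) = 23 (F(g) = -1 + 24 = 23)
F(H)**2 = 23**2 = 529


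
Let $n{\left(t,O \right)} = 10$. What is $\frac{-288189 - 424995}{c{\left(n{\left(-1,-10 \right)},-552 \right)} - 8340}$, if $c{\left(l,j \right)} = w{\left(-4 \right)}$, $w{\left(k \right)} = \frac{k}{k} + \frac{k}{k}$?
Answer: $\frac{356592}{4169} \approx 85.534$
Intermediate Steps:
$w{\left(k \right)} = 2$ ($w{\left(k \right)} = 1 + 1 = 2$)
$c{\left(l,j \right)} = 2$
$\frac{-288189 - 424995}{c{\left(n{\left(-1,-10 \right)},-552 \right)} - 8340} = \frac{-288189 - 424995}{2 - 8340} = - \frac{713184}{-8338} = \left(-713184\right) \left(- \frac{1}{8338}\right) = \frac{356592}{4169}$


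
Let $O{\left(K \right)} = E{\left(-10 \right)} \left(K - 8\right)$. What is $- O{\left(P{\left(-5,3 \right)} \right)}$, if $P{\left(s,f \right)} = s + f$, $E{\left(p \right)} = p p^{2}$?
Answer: $-10000$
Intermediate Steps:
$E{\left(p \right)} = p^{3}$
$P{\left(s,f \right)} = f + s$
$O{\left(K \right)} = 8000 - 1000 K$ ($O{\left(K \right)} = \left(-10\right)^{3} \left(K - 8\right) = - 1000 \left(-8 + K\right) = 8000 - 1000 K$)
$- O{\left(P{\left(-5,3 \right)} \right)} = - (8000 - 1000 \left(3 - 5\right)) = - (8000 - -2000) = - (8000 + 2000) = \left(-1\right) 10000 = -10000$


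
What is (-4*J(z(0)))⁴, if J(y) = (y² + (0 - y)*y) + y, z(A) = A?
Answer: 0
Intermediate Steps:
J(y) = y (J(y) = (y² + (-y)*y) + y = (y² - y²) + y = 0 + y = y)
(-4*J(z(0)))⁴ = (-4*0)⁴ = 0⁴ = 0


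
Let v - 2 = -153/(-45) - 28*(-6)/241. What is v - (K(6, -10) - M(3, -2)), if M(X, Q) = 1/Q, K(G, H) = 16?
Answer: -25071/2410 ≈ -10.403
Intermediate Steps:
v = 7347/1205 (v = 2 + (-153/(-45) - 28*(-6)/241) = 2 + (-153*(-1/45) + 168*(1/241)) = 2 + (17/5 + 168/241) = 2 + 4937/1205 = 7347/1205 ≈ 6.0971)
v - (K(6, -10) - M(3, -2)) = 7347/1205 - (16 - 1/(-2)) = 7347/1205 - (16 - 1*(-1/2)) = 7347/1205 - (16 + 1/2) = 7347/1205 - 1*33/2 = 7347/1205 - 33/2 = -25071/2410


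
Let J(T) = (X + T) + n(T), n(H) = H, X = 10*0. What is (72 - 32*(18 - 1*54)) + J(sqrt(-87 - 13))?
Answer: 1224 + 20*I ≈ 1224.0 + 20.0*I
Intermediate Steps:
X = 0
J(T) = 2*T (J(T) = (0 + T) + T = T + T = 2*T)
(72 - 32*(18 - 1*54)) + J(sqrt(-87 - 13)) = (72 - 32*(18 - 1*54)) + 2*sqrt(-87 - 13) = (72 - 32*(18 - 54)) + 2*sqrt(-100) = (72 - 32*(-36)) + 2*(10*I) = (72 + 1152) + 20*I = 1224 + 20*I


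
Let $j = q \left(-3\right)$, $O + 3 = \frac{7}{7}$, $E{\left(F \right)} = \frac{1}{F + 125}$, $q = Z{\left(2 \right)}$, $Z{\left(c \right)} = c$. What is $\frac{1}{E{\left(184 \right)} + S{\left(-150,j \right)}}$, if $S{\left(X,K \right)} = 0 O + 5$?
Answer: $\frac{309}{1546} \approx 0.19987$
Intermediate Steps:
$q = 2$
$E{\left(F \right)} = \frac{1}{125 + F}$
$O = -2$ ($O = -3 + \frac{7}{7} = -3 + 7 \cdot \frac{1}{7} = -3 + 1 = -2$)
$j = -6$ ($j = 2 \left(-3\right) = -6$)
$S{\left(X,K \right)} = 5$ ($S{\left(X,K \right)} = 0 \left(-2\right) + 5 = 0 + 5 = 5$)
$\frac{1}{E{\left(184 \right)} + S{\left(-150,j \right)}} = \frac{1}{\frac{1}{125 + 184} + 5} = \frac{1}{\frac{1}{309} + 5} = \frac{1}{\frac{1546}{309}} = \frac{309}{1546}$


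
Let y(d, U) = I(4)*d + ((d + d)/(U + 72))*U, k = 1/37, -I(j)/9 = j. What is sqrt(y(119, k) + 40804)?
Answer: sqrt(259373891270)/2665 ≈ 191.10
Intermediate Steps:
I(j) = -9*j
k = 1/37 ≈ 0.027027
y(d, U) = -36*d + 2*U*d/(72 + U) (y(d, U) = (-9*4)*d + ((d + d)/(U + 72))*U = -36*d + ((2*d)/(72 + U))*U = -36*d + (2*d/(72 + U))*U = -36*d + 2*U*d/(72 + U))
sqrt(y(119, k) + 40804) = sqrt(-2*119*(1296 + 17*(1/37))/(72 + 1/37) + 40804) = sqrt(-2*119*(1296 + 17/37)/2665/37 + 40804) = sqrt(-2*119*37/2665*47969/37 + 40804) = sqrt(-11416622/2665 + 40804) = sqrt(97326038/2665) = sqrt(259373891270)/2665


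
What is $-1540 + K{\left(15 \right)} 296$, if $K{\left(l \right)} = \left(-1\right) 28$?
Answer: $-9828$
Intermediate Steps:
$K{\left(l \right)} = -28$
$-1540 + K{\left(15 \right)} 296 = -1540 - 8288 = -9828$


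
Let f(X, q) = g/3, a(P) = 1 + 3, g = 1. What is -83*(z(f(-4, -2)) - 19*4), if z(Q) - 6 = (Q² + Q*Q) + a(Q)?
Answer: 49136/9 ≈ 5459.6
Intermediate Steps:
a(P) = 4
f(X, q) = ⅓ (f(X, q) = 1/3 = 1*(⅓) = ⅓)
z(Q) = 10 + 2*Q² (z(Q) = 6 + ((Q² + Q*Q) + 4) = 6 + ((Q² + Q²) + 4) = 6 + (2*Q² + 4) = 6 + (4 + 2*Q²) = 10 + 2*Q²)
-83*(z(f(-4, -2)) - 19*4) = -83*((10 + 2*(⅓)²) - 19*4) = -83*((10 + 2*(⅑)) - 76) = -83*((10 + 2/9) - 76) = -83*(92/9 - 76) = -83*(-592/9) = 49136/9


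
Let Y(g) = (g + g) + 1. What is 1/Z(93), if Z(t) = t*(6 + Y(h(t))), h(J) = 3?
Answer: 1/1209 ≈ 0.00082713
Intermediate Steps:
Y(g) = 1 + 2*g (Y(g) = 2*g + 1 = 1 + 2*g)
Z(t) = 13*t (Z(t) = t*(6 + (1 + 2*3)) = t*(6 + (1 + 6)) = t*(6 + 7) = t*13 = 13*t)
1/Z(93) = 1/(13*93) = 1/1209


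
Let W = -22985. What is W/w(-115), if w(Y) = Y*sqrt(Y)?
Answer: -4597*I*sqrt(115)/2645 ≈ -18.638*I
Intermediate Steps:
w(Y) = Y**(3/2)
W/w(-115) = -22985*I*sqrt(115)/13225 = -4597*I*sqrt(115)/2645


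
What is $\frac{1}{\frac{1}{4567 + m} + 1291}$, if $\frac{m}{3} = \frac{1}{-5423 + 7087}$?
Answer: $\frac{7599491}{9810944545} \approx 0.00077459$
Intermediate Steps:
$m = \frac{3}{1664}$ ($m = \frac{3}{-5423 + 7087} = \frac{3}{1664} \approx 0.0018029$)
$\frac{1}{\frac{1}{4567 + m} + 1291} = \frac{1}{\frac{1}{4567 + \frac{3}{1664}} + 1291} = \frac{1}{\frac{1}{\frac{7599491}{1664}} + 1291} = \frac{1}{\frac{1664}{7599491} + 1291} = \frac{1}{\frac{9810944545}{7599491}} = \frac{7599491}{9810944545}$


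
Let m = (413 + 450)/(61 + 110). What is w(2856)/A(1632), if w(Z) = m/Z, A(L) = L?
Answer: 863/797029632 ≈ 1.0828e-6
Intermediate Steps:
m = 863/171 ≈ 5.0468
w(Z) = 863/(171*Z)
w(2856)/A(1632) = ((863/171)/2856)/1632 = ((863/171)*(1/2856))*(1/1632) = (863/488376)*(1/1632) = 863/797029632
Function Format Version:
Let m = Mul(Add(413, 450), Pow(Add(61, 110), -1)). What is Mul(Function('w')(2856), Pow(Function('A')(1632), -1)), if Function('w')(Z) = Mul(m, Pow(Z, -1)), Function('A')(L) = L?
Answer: Rational(863, 797029632) ≈ 1.0828e-6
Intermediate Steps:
m = Rational(863, 171) (m = Mul(863, Pow(171, -1)) = Mul(863, Rational(1, 171)) = Rational(863, 171) ≈ 5.0468)
Function('w')(Z) = Mul(Rational(863, 171), Pow(Z, -1))
Mul(Function('w')(2856), Pow(Function('A')(1632), -1)) = Mul(Mul(Rational(863, 171), Pow(2856, -1)), Pow(1632, -1)) = Mul(Mul(Rational(863, 171), Rational(1, 2856)), Rational(1, 1632)) = Mul(Rational(863, 488376), Rational(1, 1632)) = Rational(863, 797029632)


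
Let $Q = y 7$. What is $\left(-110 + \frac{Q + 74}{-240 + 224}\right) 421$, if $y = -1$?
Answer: $- \frac{769167}{16} \approx -48073.0$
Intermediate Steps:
$Q = -7$ ($Q = \left(-1\right) 7 = -7$)
$\left(-110 + \frac{Q + 74}{-240 + 224}\right) 421 = \left(-110 + \frac{-7 + 74}{-240 + 224}\right) 421 = \left(-110 + \frac{67}{-16}\right) 421 = \left(-110 + 67 \left(- \frac{1}{16}\right)\right) 421 = \left(-110 - \frac{67}{16}\right) 421 = \left(- \frac{1827}{16}\right) 421 = - \frac{769167}{16}$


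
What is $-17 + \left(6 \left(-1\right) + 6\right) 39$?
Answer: $-17$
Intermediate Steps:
$-17 + \left(6 \left(-1\right) + 6\right) 39 = -17 + \left(-6 + 6\right) 39 = -17 + 0 \cdot 39 = -17 + 0 = -17$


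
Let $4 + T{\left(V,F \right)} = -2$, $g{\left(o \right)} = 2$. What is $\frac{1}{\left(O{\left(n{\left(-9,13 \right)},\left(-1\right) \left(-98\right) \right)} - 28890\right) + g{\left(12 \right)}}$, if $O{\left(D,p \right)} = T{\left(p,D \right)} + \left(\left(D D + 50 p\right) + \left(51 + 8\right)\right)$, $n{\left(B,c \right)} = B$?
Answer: $- \frac{1}{23854} \approx -4.1922 \cdot 10^{-5}$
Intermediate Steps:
$T{\left(V,F \right)} = -6$ ($T{\left(V,F \right)} = -4 - 2 = -6$)
$O{\left(D,p \right)} = 53 + D^{2} + 50 p$ ($O{\left(D,p \right)} = -6 + \left(\left(D D + 50 p\right) + \left(51 + 8\right)\right) = -6 + \left(\left(D^{2} + 50 p\right) + 59\right) = -6 + \left(59 + D^{2} + 50 p\right) = 53 + D^{2} + 50 p$)
$\frac{1}{\left(O{\left(n{\left(-9,13 \right)},\left(-1\right) \left(-98\right) \right)} - 28890\right) + g{\left(12 \right)}} = \frac{1}{\left(\left(53 + \left(-9\right)^{2} + 50 \left(\left(-1\right) \left(-98\right)\right)\right) - 28890\right) + 2} = \frac{1}{\left(\left(53 + 81 + 50 \cdot 98\right) - 28890\right) + 2} = \frac{1}{\left(\left(53 + 81 + 4900\right) - 28890\right) + 2} = \frac{1}{\left(5034 - 28890\right) + 2} = \frac{1}{-23856 + 2} = \frac{1}{-23854} = - \frac{1}{23854}$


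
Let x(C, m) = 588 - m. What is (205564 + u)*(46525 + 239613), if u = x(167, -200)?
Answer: 59045148576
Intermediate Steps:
u = 788 (u = 588 - 1*(-200) = 588 + 200 = 788)
(205564 + u)*(46525 + 239613) = (205564 + 788)*(46525 + 239613) = 206352*286138 = 59045148576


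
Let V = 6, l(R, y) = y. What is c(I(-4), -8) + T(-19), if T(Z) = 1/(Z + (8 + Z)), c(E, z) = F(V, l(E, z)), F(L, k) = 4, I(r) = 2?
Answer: 119/30 ≈ 3.9667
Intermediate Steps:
c(E, z) = 4
T(Z) = 1/(8 + 2*Z)
c(I(-4), -8) + T(-19) = 4 + 1/(2*(4 - 19)) = 4 + (½)/(-15) = 4 + (½)*(-1/15) = 4 - 1/30 = 119/30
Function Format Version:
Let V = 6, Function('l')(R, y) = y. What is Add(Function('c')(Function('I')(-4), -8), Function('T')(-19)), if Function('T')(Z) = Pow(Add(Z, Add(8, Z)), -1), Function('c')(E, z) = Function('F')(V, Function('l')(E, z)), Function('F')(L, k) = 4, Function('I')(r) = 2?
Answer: Rational(119, 30) ≈ 3.9667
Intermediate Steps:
Function('c')(E, z) = 4
Function('T')(Z) = Pow(Add(8, Mul(2, Z)), -1)
Add(Function('c')(Function('I')(-4), -8), Function('T')(-19)) = Add(4, Mul(Rational(1, 2), Pow(Add(4, -19), -1))) = Add(4, Mul(Rational(1, 2), Pow(-15, -1))) = Add(4, Mul(Rational(1, 2), Rational(-1, 15))) = Add(4, Rational(-1, 30)) = Rational(119, 30)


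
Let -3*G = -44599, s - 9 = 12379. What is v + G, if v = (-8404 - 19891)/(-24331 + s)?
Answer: 177576914/11943 ≈ 14869.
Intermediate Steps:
s = 12388 (s = 9 + 12379 = 12388)
v = 28295/11943 (v = (-8404 - 19891)/(-24331 + 12388) = -28295/(-11943) = -28295*(-1/11943) = 28295/11943 ≈ 2.3692)
G = 44599/3 (G = -1/3*(-44599) = 44599/3 ≈ 14866.)
v + G = 28295/11943 + 44599/3 = 177576914/11943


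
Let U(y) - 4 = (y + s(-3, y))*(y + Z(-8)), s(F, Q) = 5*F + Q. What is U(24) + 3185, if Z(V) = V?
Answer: 3717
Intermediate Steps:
s(F, Q) = Q + 5*F
U(y) = 4 + (-15 + 2*y)*(-8 + y) (U(y) = 4 + (y + (y + 5*(-3)))*(y - 8) = 4 + (y + (y - 15))*(-8 + y) = 4 + (y + (-15 + y))*(-8 + y) = 4 + (-15 + 2*y)*(-8 + y))
U(24) + 3185 = (124 - 31*24 + 2*24²) + 3185 = (124 - 744 + 2*576) + 3185 = (124 - 744 + 1152) + 3185 = 532 + 3185 = 3717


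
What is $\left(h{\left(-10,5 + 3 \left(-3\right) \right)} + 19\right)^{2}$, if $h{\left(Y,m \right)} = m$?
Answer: $225$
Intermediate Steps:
$\left(h{\left(-10,5 + 3 \left(-3\right) \right)} + 19\right)^{2} = \left(\left(5 + 3 \left(-3\right)\right) + 19\right)^{2} = \left(\left(5 - 9\right) + 19\right)^{2} = \left(-4 + 19\right)^{2} = 15^{2} = 225$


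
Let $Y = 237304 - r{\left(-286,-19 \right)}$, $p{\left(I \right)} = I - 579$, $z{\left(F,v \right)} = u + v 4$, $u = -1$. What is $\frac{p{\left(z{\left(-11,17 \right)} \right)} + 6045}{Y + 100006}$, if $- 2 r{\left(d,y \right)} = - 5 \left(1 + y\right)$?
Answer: $\frac{5533}{337355} \approx 0.016401$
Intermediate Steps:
$z{\left(F,v \right)} = -1 + 4 v$ ($z{\left(F,v \right)} = -1 + v 4 = -1 + 4 v$)
$r{\left(d,y \right)} = \frac{5}{2} + \frac{5 y}{2}$ ($r{\left(d,y \right)} = - \frac{\left(-5\right) \left(1 + y\right)}{2} = - \frac{-5 - 5 y}{2} = \frac{5}{2} + \frac{5 y}{2}$)
$p{\left(I \right)} = -579 + I$
$Y = 237349$ ($Y = 237304 - \left(\frac{5}{2} + \frac{5}{2} \left(-19\right)\right) = 237304 - \left(\frac{5}{2} - \frac{95}{2}\right) = 237304 - -45 = 237304 + 45 = 237349$)
$\frac{p{\left(z{\left(-11,17 \right)} \right)} + 6045}{Y + 100006} = \frac{\left(-579 + \left(-1 + 4 \cdot 17\right)\right) + 6045}{237349 + 100006} = \frac{\left(-579 + \left(-1 + 68\right)\right) + 6045}{337355} = \left(\left(-579 + 67\right) + 6045\right) \frac{1}{337355} = \left(-512 + 6045\right) \frac{1}{337355} = 5533 \cdot \frac{1}{337355} = \frac{5533}{337355}$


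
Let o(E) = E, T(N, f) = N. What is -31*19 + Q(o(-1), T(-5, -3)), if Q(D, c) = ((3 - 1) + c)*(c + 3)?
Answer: -583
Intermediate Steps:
Q(D, c) = (2 + c)*(3 + c)
-31*19 + Q(o(-1), T(-5, -3)) = -31*19 + (6 + (-5)² + 5*(-5)) = -589 + (6 + 25 - 25) = -589 + 6 = -583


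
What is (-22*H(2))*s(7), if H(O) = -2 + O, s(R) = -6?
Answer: 0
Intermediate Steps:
(-22*H(2))*s(7) = -22*(-2 + 2)*(-6) = -22*0*(-6) = 0*(-6) = 0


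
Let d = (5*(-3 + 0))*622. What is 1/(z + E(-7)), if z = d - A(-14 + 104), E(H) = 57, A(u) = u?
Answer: -1/9363 ≈ -0.00010680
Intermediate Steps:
d = -9330 (d = (5*(-3))*622 = -15*622 = -9330)
z = -9420 (z = -9330 - (-14 + 104) = -9330 - 1*90 = -9330 - 90 = -9420)
1/(z + E(-7)) = 1/(-9420 + 57) = 1/(-9363) = -1/9363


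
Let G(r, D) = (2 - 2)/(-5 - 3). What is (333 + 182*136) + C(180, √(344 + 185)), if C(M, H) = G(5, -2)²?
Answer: 25085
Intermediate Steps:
G(r, D) = 0 (G(r, D) = 0/(-8) = 0*(-⅛) = 0)
C(M, H) = 0 (C(M, H) = 0² = 0)
(333 + 182*136) + C(180, √(344 + 185)) = (333 + 182*136) + 0 = (333 + 24752) + 0 = 25085 + 0 = 25085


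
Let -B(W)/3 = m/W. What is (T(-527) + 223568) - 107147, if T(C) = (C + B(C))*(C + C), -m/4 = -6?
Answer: 671735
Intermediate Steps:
m = 24 (m = -4*(-6) = 24)
B(W) = -72/W
T(C) = 2*C*(C - 72/C) (T(C) = (C - 72/C)*(C + C) = (C - 72/C)*(2*C) = 2*C*(C - 72/C))
(T(-527) + 223568) - 107147 = ((-144 + 2*(-527)²) + 223568) - 107147 = ((-144 + 2*277729) + 223568) - 107147 = ((-144 + 555458) + 223568) - 107147 = (555314 + 223568) - 107147 = 778882 - 107147 = 671735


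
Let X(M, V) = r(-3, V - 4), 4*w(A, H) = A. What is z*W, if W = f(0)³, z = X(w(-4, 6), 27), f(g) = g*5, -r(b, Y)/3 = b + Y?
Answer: 0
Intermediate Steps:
w(A, H) = A/4
r(b, Y) = -3*Y - 3*b (r(b, Y) = -3*(b + Y) = -3*(Y + b) = -3*Y - 3*b)
f(g) = 5*g
X(M, V) = 21 - 3*V (X(M, V) = -3*(V - 4) - 3*(-3) = -3*(-4 + V) + 9 = (12 - 3*V) + 9 = 21 - 3*V)
z = -60 (z = 21 - 3*27 = 21 - 81 = -60)
W = 0 (W = (5*0)³ = 0³ = 0)
z*W = -60*0 = 0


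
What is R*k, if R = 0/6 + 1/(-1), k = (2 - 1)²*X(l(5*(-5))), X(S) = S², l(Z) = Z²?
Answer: -390625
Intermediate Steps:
k = 390625 (k = (2 - 1)²*((5*(-5))²)² = 1²*((-25)²)² = 1*625² = 1*390625 = 390625)
R = -1 (R = 0*(⅙) + 1*(-1) = 0 - 1 = -1)
R*k = -1*390625 = -390625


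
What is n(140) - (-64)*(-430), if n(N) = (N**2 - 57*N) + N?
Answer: -15760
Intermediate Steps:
n(N) = N**2 - 56*N
n(140) - (-64)*(-430) = 140*(-56 + 140) - (-64)*(-430) = 140*84 - 1*27520 = 11760 - 27520 = -15760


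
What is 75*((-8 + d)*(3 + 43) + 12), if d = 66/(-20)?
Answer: -38085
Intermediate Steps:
d = -33/10 (d = 66*(-1/20) = -33/10 ≈ -3.3000)
75*((-8 + d)*(3 + 43) + 12) = 75*((-8 - 33/10)*(3 + 43) + 12) = 75*(-113/10*46 + 12) = 75*(-2599/5 + 12) = 75*(-2539/5) = -38085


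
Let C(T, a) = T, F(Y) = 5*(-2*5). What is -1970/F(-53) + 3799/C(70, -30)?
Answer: 6557/70 ≈ 93.671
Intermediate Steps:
F(Y) = -50 (F(Y) = 5*(-10) = -50)
-1970/F(-53) + 3799/C(70, -30) = -1970/(-50) + 3799/70 = -1970*(-1/50) + 3799*(1/70) = 197/5 + 3799/70 = 6557/70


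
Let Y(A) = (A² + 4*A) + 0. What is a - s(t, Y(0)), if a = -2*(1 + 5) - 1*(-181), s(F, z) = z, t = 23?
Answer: 169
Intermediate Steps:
Y(A) = A² + 4*A
a = 169 (a = -2*6 + 181 = -12 + 181 = 169)
a - s(t, Y(0)) = 169 - 0*(4 + 0) = 169 - 0*4 = 169 - 1*0 = 169 + 0 = 169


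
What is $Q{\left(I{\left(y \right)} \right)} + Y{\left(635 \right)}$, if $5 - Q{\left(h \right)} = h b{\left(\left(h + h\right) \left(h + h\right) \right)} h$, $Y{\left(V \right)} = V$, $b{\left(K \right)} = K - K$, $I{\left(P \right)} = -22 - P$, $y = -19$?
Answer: $640$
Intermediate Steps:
$b{\left(K \right)} = 0$
$Q{\left(h \right)} = 5$ ($Q{\left(h \right)} = 5 - h 0 h = 5 - 0 h = 5 - 0 = 5 + 0 = 5$)
$Q{\left(I{\left(y \right)} \right)} + Y{\left(635 \right)} = 5 + 635 = 640$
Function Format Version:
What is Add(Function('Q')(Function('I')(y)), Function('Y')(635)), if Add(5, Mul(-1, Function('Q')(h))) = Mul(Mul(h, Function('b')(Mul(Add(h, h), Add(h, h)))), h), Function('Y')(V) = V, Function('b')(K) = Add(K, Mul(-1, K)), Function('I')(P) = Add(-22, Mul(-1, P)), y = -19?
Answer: 640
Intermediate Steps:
Function('b')(K) = 0
Function('Q')(h) = 5 (Function('Q')(h) = Add(5, Mul(-1, Mul(Mul(h, 0), h))) = Add(5, Mul(-1, Mul(0, h))) = Add(5, Mul(-1, 0)) = Add(5, 0) = 5)
Add(Function('Q')(Function('I')(y)), Function('Y')(635)) = Add(5, 635) = 640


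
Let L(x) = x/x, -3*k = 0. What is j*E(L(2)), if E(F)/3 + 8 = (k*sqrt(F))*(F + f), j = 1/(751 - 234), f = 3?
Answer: -24/517 ≈ -0.046422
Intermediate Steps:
k = 0 (k = -1/3*0 = 0)
L(x) = 1
j = 1/517 ≈ 0.0019342
E(F) = -24 (E(F) = -24 + 3*((0*sqrt(F))*(F + 3)) = -24 + 3*(0*(3 + F)) = -24 + 3*0 = -24 + 0 = -24)
j*E(L(2)) = (1/517)*(-24) = -24/517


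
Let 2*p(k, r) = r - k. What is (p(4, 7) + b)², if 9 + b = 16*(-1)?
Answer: 2209/4 ≈ 552.25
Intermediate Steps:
p(k, r) = r/2 - k/2 (p(k, r) = (r - k)/2 = r/2 - k/2)
b = -25 (b = -9 + 16*(-1) = -9 - 16 = -25)
(p(4, 7) + b)² = (((½)*7 - ½*4) - 25)² = ((7/2 - 2) - 25)² = (3/2 - 25)² = (-47/2)² = 2209/4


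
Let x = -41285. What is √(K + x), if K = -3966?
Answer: I*√45251 ≈ 212.72*I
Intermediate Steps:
√(K + x) = √(-3966 - 41285) = √(-45251) = I*√45251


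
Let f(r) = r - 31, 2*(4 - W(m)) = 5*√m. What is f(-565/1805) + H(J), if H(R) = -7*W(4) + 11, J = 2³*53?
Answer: -4806/361 ≈ -13.313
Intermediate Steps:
W(m) = 4 - 5*√m/2
f(r) = -31 + r
J = 424 (J = 8*53 = 424)
H(R) = 18 (H(R) = -7*(4 - 5*√4/2) + 11 = -7*(4 - 5/2*2) + 11 = -7*(4 - 5) + 11 = -7*(-1) + 11 = 7 + 11 = 18)
f(-565/1805) + H(J) = (-31 - 565/1805) + 18 = (-31 - 565*1/1805) + 18 = (-31 - 113/361) + 18 = -11304/361 + 18 = -4806/361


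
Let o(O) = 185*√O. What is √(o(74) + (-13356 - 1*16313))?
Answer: √(-29669 + 185*√74) ≈ 167.56*I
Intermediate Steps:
√(o(74) + (-13356 - 1*16313)) = √(185*√74 + (-13356 - 1*16313)) = √(185*√74 + (-13356 - 16313)) = √(185*√74 - 29669) = √(-29669 + 185*√74)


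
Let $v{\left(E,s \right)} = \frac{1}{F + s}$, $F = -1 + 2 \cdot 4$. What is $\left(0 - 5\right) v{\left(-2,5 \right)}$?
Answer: $- \frac{5}{12} \approx -0.41667$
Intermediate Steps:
$F = 7$ ($F = -1 + 8 = 7$)
$v{\left(E,s \right)} = \frac{1}{7 + s}$
$\left(0 - 5\right) v{\left(-2,5 \right)} = \frac{0 - 5}{7 + 5} = \frac{0 + \left(-7 + 2\right)}{12} = \left(0 - 5\right) \frac{1}{12} = \left(-5\right) \frac{1}{12} = - \frac{5}{12}$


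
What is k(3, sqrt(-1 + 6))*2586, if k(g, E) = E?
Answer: 2586*sqrt(5) ≈ 5782.5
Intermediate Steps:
k(3, sqrt(-1 + 6))*2586 = sqrt(-1 + 6)*2586 = sqrt(5)*2586 = 2586*sqrt(5)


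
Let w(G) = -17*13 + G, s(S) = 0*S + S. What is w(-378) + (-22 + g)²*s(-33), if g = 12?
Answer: -3899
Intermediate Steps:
s(S) = S (s(S) = 0 + S = S)
w(G) = -221 + G
w(-378) + (-22 + g)²*s(-33) = (-221 - 378) + (-22 + 12)²*(-33) = -599 + (-10)²*(-33) = -599 + 100*(-33) = -599 - 3300 = -3899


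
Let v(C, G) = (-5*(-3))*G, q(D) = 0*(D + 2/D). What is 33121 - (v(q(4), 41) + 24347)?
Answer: 8159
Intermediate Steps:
q(D) = 0
v(C, G) = 15*G
33121 - (v(q(4), 41) + 24347) = 33121 - (15*41 + 24347) = 33121 - (615 + 24347) = 33121 - 1*24962 = 33121 - 24962 = 8159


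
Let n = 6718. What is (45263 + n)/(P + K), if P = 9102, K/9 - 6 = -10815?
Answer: -17327/29393 ≈ -0.58949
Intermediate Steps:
K = -97281 (K = 54 + 9*(-10815) = 54 - 97335 = -97281)
(45263 + n)/(P + K) = (45263 + 6718)/(9102 - 97281) = 51981/(-88179) = 51981*(-1/88179) = -17327/29393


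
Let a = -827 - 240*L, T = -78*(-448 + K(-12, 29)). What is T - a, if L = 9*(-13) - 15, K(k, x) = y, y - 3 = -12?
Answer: 4793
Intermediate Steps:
y = -9 (y = 3 - 12 = -9)
K(k, x) = -9
T = 35646 (T = -78*(-448 - 9) = -78*(-457) = 35646)
L = -132 (L = -117 - 15 = -132)
a = 30853 (a = -827 - 240*(-132) = -827 + 31680 = 30853)
T - a = 35646 - 1*30853 = 35646 - 30853 = 4793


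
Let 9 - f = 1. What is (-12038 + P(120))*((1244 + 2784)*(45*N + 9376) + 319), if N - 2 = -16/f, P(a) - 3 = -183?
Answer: -461435336646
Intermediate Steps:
f = 8 (f = 9 - 1*1 = 9 - 1 = 8)
P(a) = -180 (P(a) = 3 - 183 = -180)
N = 0 (N = 2 - 16/8 = 2 - 16*⅛ = 2 - 2 = 0)
(-12038 + P(120))*((1244 + 2784)*(45*N + 9376) + 319) = (-12038 - 180)*((1244 + 2784)*(45*0 + 9376) + 319) = -12218*(4028*(0 + 9376) + 319) = -12218*(4028*9376 + 319) = -12218*(37766528 + 319) = -12218*37766847 = -461435336646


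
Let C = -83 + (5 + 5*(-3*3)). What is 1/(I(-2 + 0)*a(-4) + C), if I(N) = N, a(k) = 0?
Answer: -1/123 ≈ -0.0081301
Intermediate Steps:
C = -123 (C = -83 + (5 + 5*(-9)) = -83 + (5 - 45) = -83 - 40 = -123)
1/(I(-2 + 0)*a(-4) + C) = 1/((-2 + 0)*0 - 123) = 1/(-2*0 - 123) = 1/(0 - 123) = 1/(-123) = -1/123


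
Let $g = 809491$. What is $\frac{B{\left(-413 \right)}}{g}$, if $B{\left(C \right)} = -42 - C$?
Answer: $\frac{371}{809491} \approx 0.00045831$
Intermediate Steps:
$\frac{B{\left(-413 \right)}}{g} = \frac{-42 - -413}{809491} = \left(-42 + 413\right) \frac{1}{809491} = 371 \cdot \frac{1}{809491} = \frac{371}{809491}$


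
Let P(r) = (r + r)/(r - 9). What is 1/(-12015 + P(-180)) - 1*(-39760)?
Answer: 10030453979/252275 ≈ 39760.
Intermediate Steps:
P(r) = 2*r/(-9 + r) (P(r) = (2*r)/(-9 + r) = 2*r/(-9 + r))
1/(-12015 + P(-180)) - 1*(-39760) = 1/(-12015 + 2*(-180)/(-9 - 180)) - 1*(-39760) = 1/(-12015 + 2*(-180)/(-189)) + 39760 = 1/(-12015 + 2*(-180)*(-1/189)) + 39760 = 1/(-12015 + 40/21) + 39760 = 1/(-252275/21) + 39760 = -21/252275 + 39760 = 10030453979/252275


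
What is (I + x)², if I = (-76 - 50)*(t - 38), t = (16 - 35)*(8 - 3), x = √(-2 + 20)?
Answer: 280830582 + 100548*√2 ≈ 2.8097e+8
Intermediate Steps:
x = 3*√2 (x = √18 = 3*√2 ≈ 4.2426)
t = -95 (t = -19*5 = -95)
I = 16758 (I = (-76 - 50)*(-95 - 38) = -126*(-133) = 16758)
(I + x)² = (16758 + 3*√2)²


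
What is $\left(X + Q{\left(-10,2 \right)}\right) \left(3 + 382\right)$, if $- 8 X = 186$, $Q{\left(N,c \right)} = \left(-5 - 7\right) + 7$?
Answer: $- \frac{43505}{4} \approx -10876.0$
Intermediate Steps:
$Q{\left(N,c \right)} = -5$ ($Q{\left(N,c \right)} = -12 + 7 = -5$)
$X = - \frac{93}{4}$ ($X = \left(- \frac{1}{8}\right) 186 = - \frac{93}{4} \approx -23.25$)
$\left(X + Q{\left(-10,2 \right)}\right) \left(3 + 382\right) = \left(- \frac{93}{4} - 5\right) \left(3 + 382\right) = \left(- \frac{113}{4}\right) 385 = - \frac{43505}{4}$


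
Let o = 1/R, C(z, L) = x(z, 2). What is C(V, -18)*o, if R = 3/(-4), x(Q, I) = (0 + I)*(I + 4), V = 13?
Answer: -16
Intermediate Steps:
x(Q, I) = I*(4 + I)
C(z, L) = 12 (C(z, L) = 2*(4 + 2) = 2*6 = 12)
R = -¾ (R = 3*(-¼) = -¾ ≈ -0.75000)
o = -4/3 (o = 1/(-¾) = -4/3 ≈ -1.3333)
C(V, -18)*o = 12*(-4/3) = -16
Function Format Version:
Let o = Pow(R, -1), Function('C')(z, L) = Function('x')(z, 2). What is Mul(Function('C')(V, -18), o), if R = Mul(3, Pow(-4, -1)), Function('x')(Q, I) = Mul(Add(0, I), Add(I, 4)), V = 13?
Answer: -16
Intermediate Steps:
Function('x')(Q, I) = Mul(I, Add(4, I))
Function('C')(z, L) = 12 (Function('C')(z, L) = Mul(2, Add(4, 2)) = Mul(2, 6) = 12)
R = Rational(-3, 4) (R = Mul(3, Rational(-1, 4)) = Rational(-3, 4) ≈ -0.75000)
o = Rational(-4, 3) (o = Pow(Rational(-3, 4), -1) = Rational(-4, 3) ≈ -1.3333)
Mul(Function('C')(V, -18), o) = Mul(12, Rational(-4, 3)) = -16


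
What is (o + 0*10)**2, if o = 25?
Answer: 625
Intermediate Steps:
(o + 0*10)**2 = (25 + 0*10)**2 = (25 + 0)**2 = 25**2 = 625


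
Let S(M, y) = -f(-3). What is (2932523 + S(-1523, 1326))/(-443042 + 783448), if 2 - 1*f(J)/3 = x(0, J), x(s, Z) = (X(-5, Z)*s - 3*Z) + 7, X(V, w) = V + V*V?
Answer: 2932565/340406 ≈ 8.6149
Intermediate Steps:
X(V, w) = V + V²
x(s, Z) = 7 - 3*Z + 20*s (x(s, Z) = ((-5*(1 - 5))*s - 3*Z) + 7 = ((-5*(-4))*s - 3*Z) + 7 = (20*s - 3*Z) + 7 = (-3*Z + 20*s) + 7 = 7 - 3*Z + 20*s)
f(J) = -15 + 9*J (f(J) = 6 - 3*(7 - 3*J + 20*0) = 6 - 3*(7 - 3*J + 0) = 6 - 3*(7 - 3*J) = 6 + (-21 + 9*J) = -15 + 9*J)
S(M, y) = 42 (S(M, y) = -(-15 + 9*(-3)) = -(-15 - 27) = -1*(-42) = 42)
(2932523 + S(-1523, 1326))/(-443042 + 783448) = (2932523 + 42)/(-443042 + 783448) = 2932565/340406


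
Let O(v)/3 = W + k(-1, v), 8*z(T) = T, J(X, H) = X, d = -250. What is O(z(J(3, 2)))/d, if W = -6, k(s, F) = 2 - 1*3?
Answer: 21/250 ≈ 0.084000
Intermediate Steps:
k(s, F) = -1 (k(s, F) = 2 - 3 = -1)
z(T) = T/8
O(v) = -21 (O(v) = 3*(-6 - 1) = 3*(-7) = -21)
O(z(J(3, 2)))/d = -21/(-250) = -21*(-1/250) = 21/250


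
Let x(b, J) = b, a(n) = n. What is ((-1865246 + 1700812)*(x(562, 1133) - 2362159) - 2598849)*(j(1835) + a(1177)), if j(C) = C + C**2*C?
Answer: 2399401471906259014863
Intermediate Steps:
j(C) = C + C**3
((-1865246 + 1700812)*(x(562, 1133) - 2362159) - 2598849)*(j(1835) + a(1177)) = ((-1865246 + 1700812)*(562 - 2362159) - 2598849)*((1835 + 1835**3) + 1177) = (-164434*(-2361597) - 2598849)*((1835 + 6178857875) + 1177) = (388326841098 - 2598849)*(6178859710 + 1177) = 388324242249*6178860887 = 2399401471906259014863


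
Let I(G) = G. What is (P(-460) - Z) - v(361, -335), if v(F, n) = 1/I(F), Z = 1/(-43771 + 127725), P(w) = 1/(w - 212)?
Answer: -43483537/10183284384 ≈ -0.0042701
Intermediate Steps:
P(w) = 1/(-212 + w)
Z = 1/83954 ≈ 1.1911e-5
v(F, n) = 1/F
(P(-460) - Z) - v(361, -335) = (1/(-212 - 460) - 1*1/83954) - 1/361 = (1/(-672) - 1/83954) - 1*1/361 = (-1/672 - 1/83954) - 1/361 = -42313/28208544 - 1/361 = -43483537/10183284384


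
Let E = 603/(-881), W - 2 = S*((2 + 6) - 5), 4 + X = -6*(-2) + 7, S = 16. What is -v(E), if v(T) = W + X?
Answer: -65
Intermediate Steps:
X = 15 (X = -4 + (-6*(-2) + 7) = -4 + (12 + 7) = -4 + 19 = 15)
W = 50 (W = 2 + 16*((2 + 6) - 5) = 2 + 16*(8 - 5) = 2 + 16*3 = 2 + 48 = 50)
E = -603/881 (E = 603*(-1/881) = -603/881 ≈ -0.68445)
v(T) = 65 (v(T) = 50 + 15 = 65)
-v(E) = -1*65 = -65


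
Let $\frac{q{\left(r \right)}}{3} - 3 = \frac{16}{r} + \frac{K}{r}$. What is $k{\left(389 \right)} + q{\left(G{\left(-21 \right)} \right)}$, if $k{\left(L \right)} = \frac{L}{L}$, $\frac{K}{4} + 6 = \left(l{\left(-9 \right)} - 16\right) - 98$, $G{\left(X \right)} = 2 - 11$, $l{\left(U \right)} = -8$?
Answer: $\frac{526}{3} \approx 175.33$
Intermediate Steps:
$G{\left(X \right)} = -9$ ($G{\left(X \right)} = 2 - 11 = -9$)
$K = -512$ ($K = -24 + 4 \left(\left(-8 - 16\right) - 98\right) = -24 + 4 \left(-24 - 98\right) = -24 + 4 \left(-122\right) = -24 - 488 = -512$)
$k{\left(L \right)} = 1$
$q{\left(r \right)} = 9 - \frac{1488}{r}$ ($q{\left(r \right)} = 9 + 3 \left(\frac{16}{r} - \frac{512}{r}\right) = 9 + 3 \left(- \frac{496}{r}\right) = 9 - \frac{1488}{r}$)
$k{\left(389 \right)} + q{\left(G{\left(-21 \right)} \right)} = 1 - \left(-9 + \frac{1488}{-9}\right) = 1 + \left(9 - - \frac{496}{3}\right) = 1 + \left(9 + \frac{496}{3}\right) = 1 + \frac{523}{3} = \frac{526}{3}$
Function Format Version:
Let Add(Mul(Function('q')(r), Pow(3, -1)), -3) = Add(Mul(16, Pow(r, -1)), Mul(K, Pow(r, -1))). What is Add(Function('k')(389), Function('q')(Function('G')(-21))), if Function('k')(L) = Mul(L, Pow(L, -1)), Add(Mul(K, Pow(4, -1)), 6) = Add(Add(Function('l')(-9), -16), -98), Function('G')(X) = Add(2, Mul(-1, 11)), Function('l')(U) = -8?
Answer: Rational(526, 3) ≈ 175.33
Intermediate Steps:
Function('G')(X) = -9 (Function('G')(X) = Add(2, -11) = -9)
K = -512 (K = Add(-24, Mul(4, Add(Add(-8, -16), -98))) = Add(-24, Mul(4, Add(-24, -98))) = Add(-24, Mul(4, -122)) = Add(-24, -488) = -512)
Function('k')(L) = 1
Function('q')(r) = Add(9, Mul(-1488, Pow(r, -1))) (Function('q')(r) = Add(9, Mul(3, Add(Mul(16, Pow(r, -1)), Mul(-512, Pow(r, -1))))) = Add(9, Mul(3, Mul(-496, Pow(r, -1)))) = Add(9, Mul(-1488, Pow(r, -1))))
Add(Function('k')(389), Function('q')(Function('G')(-21))) = Add(1, Add(9, Mul(-1488, Pow(-9, -1)))) = Add(1, Add(9, Mul(-1488, Rational(-1, 9)))) = Add(1, Add(9, Rational(496, 3))) = Add(1, Rational(523, 3)) = Rational(526, 3)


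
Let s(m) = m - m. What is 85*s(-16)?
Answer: 0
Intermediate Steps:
s(m) = 0
85*s(-16) = 85*0 = 0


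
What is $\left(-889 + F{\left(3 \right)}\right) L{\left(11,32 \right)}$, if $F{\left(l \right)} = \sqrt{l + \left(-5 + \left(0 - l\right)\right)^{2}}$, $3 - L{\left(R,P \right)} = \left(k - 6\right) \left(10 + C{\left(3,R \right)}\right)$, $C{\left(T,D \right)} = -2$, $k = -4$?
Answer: $-73787 + 83 \sqrt{67} \approx -73108.0$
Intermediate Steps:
$L{\left(R,P \right)} = 83$ ($L{\left(R,P \right)} = 3 - \left(-4 - 6\right) \left(10 - 2\right) = 3 - \left(-10\right) 8 = 3 - -80 = 3 + 80 = 83$)
$F{\left(l \right)} = \sqrt{l + \left(-5 - l\right)^{2}}$
$\left(-889 + F{\left(3 \right)}\right) L{\left(11,32 \right)} = \left(-889 + \sqrt{3 + \left(5 + 3\right)^{2}}\right) 83 = \left(-889 + \sqrt{3 + 8^{2}}\right) 83 = \left(-889 + \sqrt{3 + 64}\right) 83 = \left(-889 + \sqrt{67}\right) 83 = -73787 + 83 \sqrt{67}$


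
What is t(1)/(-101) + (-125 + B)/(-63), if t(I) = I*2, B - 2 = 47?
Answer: 7550/6363 ≈ 1.1865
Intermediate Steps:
B = 49 (B = 2 + 47 = 49)
t(I) = 2*I
t(1)/(-101) + (-125 + B)/(-63) = (2*1)/(-101) + (-125 + 49)/(-63) = 2*(-1/101) - 76*(-1/63) = -2/101 + 76/63 = 7550/6363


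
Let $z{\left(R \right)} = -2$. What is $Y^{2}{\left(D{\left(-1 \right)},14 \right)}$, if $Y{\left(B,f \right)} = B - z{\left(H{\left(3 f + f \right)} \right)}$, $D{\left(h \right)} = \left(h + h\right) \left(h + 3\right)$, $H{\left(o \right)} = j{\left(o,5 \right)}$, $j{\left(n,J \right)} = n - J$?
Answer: $4$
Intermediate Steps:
$H{\left(o \right)} = -5 + o$ ($H{\left(o \right)} = o - 5 = -5 + o$)
$D{\left(h \right)} = 2 h \left(3 + h\right)$
$Y{\left(B,f \right)} = 2 + B$ ($Y{\left(B,f \right)} = B - -2 = B + 2 = 2 + B$)
$Y^{2}{\left(D{\left(-1 \right)},14 \right)} = \left(2 + 2 \left(-1\right) \left(3 - 1\right)\right)^{2} = \left(2 + 2 \left(-1\right) 2\right)^{2} = \left(2 - 4\right)^{2} = \left(-2\right)^{2} = 4$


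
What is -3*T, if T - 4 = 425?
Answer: -1287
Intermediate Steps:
T = 429 (T = 4 + 425 = 429)
-3*T = -3*429 = -1287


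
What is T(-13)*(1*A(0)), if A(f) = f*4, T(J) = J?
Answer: 0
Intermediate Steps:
A(f) = 4*f
T(-13)*(1*A(0)) = -13*4*0 = -13*0 = 0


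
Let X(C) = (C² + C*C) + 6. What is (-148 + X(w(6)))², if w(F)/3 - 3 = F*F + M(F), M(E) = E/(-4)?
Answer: 2534216281/4 ≈ 6.3355e+8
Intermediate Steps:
M(E) = -E/4 (M(E) = E*(-¼) = -E/4)
w(F) = 9 + 3*F² - 3*F/4 (w(F) = 9 + 3*(F*F - F/4) = 9 + 3*(F² - F/4) = 9 + (3*F² - 3*F/4) = 9 + 3*F² - 3*F/4)
X(C) = 6 + 2*C² (X(C) = (C² + C²) + 6 = 2*C² + 6 = 6 + 2*C²)
(-148 + X(w(6)))² = (-148 + (6 + 2*(9 + 3*6² - ¾*6)²))² = (-148 + (6 + 2*(9 + 3*36 - 9/2)²))² = (-148 + (6 + 2*(9 + 108 - 9/2)²))² = (-148 + (6 + 2*(225/2)²))² = (-148 + (6 + 2*(50625/4)))² = (-148 + (6 + 50625/2))² = (-148 + 50637/2)² = (50341/2)² = 2534216281/4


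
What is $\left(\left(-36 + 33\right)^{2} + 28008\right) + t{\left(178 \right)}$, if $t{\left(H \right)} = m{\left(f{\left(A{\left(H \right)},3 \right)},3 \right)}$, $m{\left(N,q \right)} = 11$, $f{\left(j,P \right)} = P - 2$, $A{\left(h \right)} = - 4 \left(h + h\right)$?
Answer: $28028$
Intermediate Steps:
$A{\left(h \right)} = - 8 h$ ($A{\left(h \right)} = - 4 \cdot 2 h = - 8 h$)
$f{\left(j,P \right)} = -2 + P$
$t{\left(H \right)} = 11$
$\left(\left(-36 + 33\right)^{2} + 28008\right) + t{\left(178 \right)} = \left(\left(-36 + 33\right)^{2} + 28008\right) + 11 = \left(\left(-3\right)^{2} + 28008\right) + 11 = \left(9 + 28008\right) + 11 = 28017 + 11 = 28028$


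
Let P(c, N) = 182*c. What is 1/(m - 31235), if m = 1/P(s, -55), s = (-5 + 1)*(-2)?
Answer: -1456/45478159 ≈ -3.2015e-5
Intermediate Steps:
s = 8 (s = -4*(-2) = 8)
m = 1/1456 (m = 1/(182*8) = 1/1456 ≈ 0.00068681)
1/(m - 31235) = 1/(1/1456 - 31235) = 1/(-45478159/1456) = -1456/45478159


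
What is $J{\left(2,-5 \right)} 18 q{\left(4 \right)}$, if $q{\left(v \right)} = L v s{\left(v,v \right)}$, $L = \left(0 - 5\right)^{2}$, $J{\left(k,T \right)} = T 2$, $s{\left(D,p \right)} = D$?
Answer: $-72000$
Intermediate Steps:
$J{\left(k,T \right)} = 2 T$
$L = 25$ ($L = \left(-5\right)^{2} = 25$)
$q{\left(v \right)} = 25 v^{2}$ ($q{\left(v \right)} = 25 v v = 25 v^{2}$)
$J{\left(2,-5 \right)} 18 q{\left(4 \right)} = 2 \left(-5\right) 18 \cdot 25 \cdot 4^{2} = \left(-10\right) 18 \cdot 25 \cdot 16 = \left(-180\right) 400 = -72000$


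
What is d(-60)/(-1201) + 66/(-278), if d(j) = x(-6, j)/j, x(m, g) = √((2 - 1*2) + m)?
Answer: -33/139 + I*√6/72060 ≈ -0.23741 + 3.3992e-5*I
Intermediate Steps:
x(m, g) = √m (x(m, g) = √((2 - 2) + m) = √(0 + m) = √m)
d(j) = I*√6/j (d(j) = √(-6)/j = (I*√6)/j = I*√6/j)
d(-60)/(-1201) + 66/(-278) = (I*√6/(-60))/(-1201) + 66/(-278) = (I*√6*(-1/60))*(-1/1201) + 66*(-1/278) = -I*√6/60*(-1/1201) - 33/139 = I*√6/72060 - 33/139 = -33/139 + I*√6/72060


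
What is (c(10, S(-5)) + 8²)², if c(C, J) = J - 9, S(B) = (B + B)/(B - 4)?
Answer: 255025/81 ≈ 3148.5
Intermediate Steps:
S(B) = 2*B/(-4 + B) (S(B) = (2*B)/(-4 + B) = 2*B/(-4 + B))
c(C, J) = -9 + J
(c(10, S(-5)) + 8²)² = ((-9 + 2*(-5)/(-4 - 5)) + 8²)² = ((-9 + 2*(-5)/(-9)) + 64)² = ((-9 + 2*(-5)*(-⅑)) + 64)² = ((-9 + 10/9) + 64)² = (-71/9 + 64)² = (505/9)² = 255025/81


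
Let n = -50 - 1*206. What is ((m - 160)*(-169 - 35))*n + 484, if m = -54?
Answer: -11175452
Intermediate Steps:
n = -256 (n = -50 - 206 = -256)
((m - 160)*(-169 - 35))*n + 484 = ((-54 - 160)*(-169 - 35))*(-256) + 484 = -214*(-204)*(-256) + 484 = 43656*(-256) + 484 = -11175936 + 484 = -11175452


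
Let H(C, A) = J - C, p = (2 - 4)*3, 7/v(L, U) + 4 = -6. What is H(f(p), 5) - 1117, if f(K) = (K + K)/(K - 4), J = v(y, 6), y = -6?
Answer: -11189/10 ≈ -1118.9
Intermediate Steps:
v(L, U) = -7/10 (v(L, U) = 7/(-4 - 6) = 7/(-10) = 7*(-⅒) = -7/10)
p = -6 (p = -2*3 = -6)
J = -7/10 ≈ -0.70000
f(K) = 2*K/(-4 + K) (f(K) = (2*K)/(-4 + K) = 2*K/(-4 + K))
H(C, A) = -7/10 - C
H(f(p), 5) - 1117 = (-7/10 - 2*(-6)/(-4 - 6)) - 1117 = (-7/10 - 2*(-6)/(-10)) - 1117 = (-7/10 - 2*(-6)*(-1)/10) - 1117 = (-7/10 - 1*6/5) - 1117 = (-7/10 - 6/5) - 1117 = -19/10 - 1117 = -11189/10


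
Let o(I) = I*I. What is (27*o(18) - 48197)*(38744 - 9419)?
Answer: -1156841925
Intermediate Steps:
o(I) = I²
(27*o(18) - 48197)*(38744 - 9419) = (27*18² - 48197)*(38744 - 9419) = (27*324 - 48197)*29325 = (8748 - 48197)*29325 = -39449*29325 = -1156841925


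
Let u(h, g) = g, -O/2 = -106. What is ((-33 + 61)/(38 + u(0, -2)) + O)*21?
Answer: 13405/3 ≈ 4468.3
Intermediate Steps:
O = 212 (O = -2*(-106) = 212)
((-33 + 61)/(38 + u(0, -2)) + O)*21 = ((-33 + 61)/(38 - 2) + 212)*21 = (28/36 + 212)*21 = (28*(1/36) + 212)*21 = (7/9 + 212)*21 = (1915/9)*21 = 13405/3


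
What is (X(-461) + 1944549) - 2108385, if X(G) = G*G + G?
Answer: 48224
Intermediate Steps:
X(G) = G + G² (X(G) = G² + G = G + G²)
(X(-461) + 1944549) - 2108385 = (-461*(1 - 461) + 1944549) - 2108385 = (-461*(-460) + 1944549) - 2108385 = (212060 + 1944549) - 2108385 = 2156609 - 2108385 = 48224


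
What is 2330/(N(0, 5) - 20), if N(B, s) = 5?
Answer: -466/3 ≈ -155.33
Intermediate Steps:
2330/(N(0, 5) - 20) = 2330/(5 - 20) = 2330/(-15) = -1/15*2330 = -466/3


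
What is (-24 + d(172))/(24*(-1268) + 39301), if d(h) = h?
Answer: 148/8869 ≈ 0.016687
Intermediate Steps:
(-24 + d(172))/(24*(-1268) + 39301) = (-24 + 172)/(24*(-1268) + 39301) = 148/(-30432 + 39301) = 148/8869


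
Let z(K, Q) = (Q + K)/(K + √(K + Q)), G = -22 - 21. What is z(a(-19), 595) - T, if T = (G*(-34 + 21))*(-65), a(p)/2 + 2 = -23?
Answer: 14201535/391 - 109*√545/391 ≈ 36315.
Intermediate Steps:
a(p) = -50 (a(p) = -4 + 2*(-23) = -4 - 46 = -50)
G = -43
z(K, Q) = (K + Q)/(K + √(K + Q))
T = -36335 (T = -43*(-34 + 21)*(-65) = -43*(-13)*(-65) = 559*(-65) = -36335)
z(a(-19), 595) - T = (-50 + 595)/(-50 + √(-50 + 595)) - 1*(-36335) = 545/(-50 + √545) + 36335 = 36335 + 545/(-50 + √545)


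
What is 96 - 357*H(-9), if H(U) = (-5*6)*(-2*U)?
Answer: 192876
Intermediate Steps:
H(U) = 60*U (H(U) = -(-60)*U = 60*U)
96 - 357*H(-9) = 96 - 21420*(-9) = 96 - 357*(-540) = 96 + 192780 = 192876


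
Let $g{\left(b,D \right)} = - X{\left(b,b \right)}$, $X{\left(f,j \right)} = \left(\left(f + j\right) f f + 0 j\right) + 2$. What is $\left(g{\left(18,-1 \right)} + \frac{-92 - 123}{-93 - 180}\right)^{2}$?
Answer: $\frac{10141696267609}{74529} \approx 1.3608 \cdot 10^{8}$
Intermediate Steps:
$X{\left(f,j \right)} = 2 + f^{2} \left(f + j\right)$ ($X{\left(f,j \right)} = \left(f \left(f + j\right) f + 0\right) + 2 = \left(f^{2} \left(f + j\right) + 0\right) + 2 = f^{2} \left(f + j\right) + 2 = 2 + f^{2} \left(f + j\right)$)
$g{\left(b,D \right)} = -2 - 2 b^{3}$ ($g{\left(b,D \right)} = - (2 + b^{3} + b b^{2}) = - (2 + b^{3} + b^{3}) = - (2 + 2 b^{3}) = -2 - 2 b^{3}$)
$\left(g{\left(18,-1 \right)} + \frac{-92 - 123}{-93 - 180}\right)^{2} = \left(\left(-2 - 2 \cdot 18^{3}\right) + \frac{-92 - 123}{-93 - 180}\right)^{2} = \left(\left(-2 - 11664\right) - \frac{215}{-273}\right)^{2} = \left(\left(-2 - 11664\right) - - \frac{215}{273}\right)^{2} = \left(-11666 + \frac{215}{273}\right)^{2} = \left(- \frac{3184603}{273}\right)^{2} = \frac{10141696267609}{74529}$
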